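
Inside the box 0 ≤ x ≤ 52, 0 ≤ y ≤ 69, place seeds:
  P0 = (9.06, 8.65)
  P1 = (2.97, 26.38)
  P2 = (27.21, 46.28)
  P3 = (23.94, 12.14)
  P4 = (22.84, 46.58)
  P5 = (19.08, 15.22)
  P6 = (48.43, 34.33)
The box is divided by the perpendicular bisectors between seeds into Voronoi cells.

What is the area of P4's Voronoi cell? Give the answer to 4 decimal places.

1. box [0,52]×[0,69]: [(0, 0) (52, 0) (52, 69) (0, 69)]
2. ⊥bis P4·P0 via (15.95,27.615): [(0, 33.4096) (52, 14.518) (52, 69) (0, 69)]  |A|=2341.881
3. ⊥bis P4·P1 via (12.905,36.48): [(0, 49.1742) (25.4118, 24.1775) (52, 14.518) (52, 69) (0, 69)]  |A|=2141.5785
4. ⊥bis P4·P2 via (25.025,46.43): [(0, 49.1742) (23.6185, 25.9416) (26.5744, 69) (0, 69)]  |A|=806.2546
5. ⊥bis P4·P3 via (23.39,29.36): [(0, 49.1742) (20.2454, 29.2596) (23.8542, 29.3748) (26.5744, 69) (0, 69)]  |A|=800.0732
6. ⊥bis P4·P5 via (20.96,30.9): [(0, 49.1742) (18.247, 31.2253) (23.9344, 30.5434) (26.5744, 69) (0, 69)]  |A|=793.0607
7. ⊥bis P4·P6 via (35.635,40.455): [(0, 49.1742) (18.247, 31.2253) (23.9344, 30.5434) (26.5744, 69) (0, 69)]  |A|=793.0607
8. canonical 5-gon: [(0, 49.1742) (18.247, 31.2253) (23.9344, 30.5434) (26.5744, 69) (0, 69)]
9. shoelace: 793.0607

Area of P4's cell: 793.0607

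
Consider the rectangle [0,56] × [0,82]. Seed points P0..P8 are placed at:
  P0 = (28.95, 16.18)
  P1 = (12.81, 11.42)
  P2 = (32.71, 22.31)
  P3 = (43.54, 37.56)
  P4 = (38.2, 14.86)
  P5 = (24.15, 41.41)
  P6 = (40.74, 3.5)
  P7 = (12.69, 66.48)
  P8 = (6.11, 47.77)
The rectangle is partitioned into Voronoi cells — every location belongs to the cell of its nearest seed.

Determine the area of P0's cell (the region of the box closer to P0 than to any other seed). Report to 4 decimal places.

1. box [0,56]×[0,82]: [(0, 0) (56, 0) (56, 82) (0, 82)]
2. ⊥bis P0·P1 via (20.88,13.8): [(24.9499, 0) (56, 0) (56, 82) (0.7665, 82)]  |A|=3537.6284
3. ⊥bis P0·P2 via (30.83,19.245): [(16.7221, 27.8985) (24.9499, 0) (56, 0) (56, 3.8063)]  |A|=507.8771
4. ⊥bis P0·P3 via (36.245,26.87): [(16.7221, 27.8985) (24.9499, 0) (56, 0) (56, 3.8063)]  |A|=507.8771
5. ⊥bis P0·P4 via (33.575,15.52): [(33.8429, 17.397) (16.7221, 27.8985) (24.9499, 0) (31.3603, 0)]  |A|=251.38
6. ⊥bis P0·P5 via (26.55,28.795): [(33.8429, 17.397) (17.9331, 27.1556) (16.9939, 26.9769) (24.9499, 0) (31.3603, 0)]  |A|=250.9229
7. ⊥bis P0·P6 via (34.845,9.84): [(32.4462, 7.6095) (33.8429, 17.397) (17.9331, 27.1556) (16.9939, 26.9769) (24.8019, 0.5018)]  |A|=224.0891
8. ⊥bis P0·P7 via (20.82,41.33): [(32.4462, 7.6095) (33.8429, 17.397) (17.9331, 27.1556) (16.9939, 26.9769) (24.8019, 0.5018)]  |A|=224.0891
9. ⊥bis P0·P8 via (17.53,31.975): [(32.4462, 7.6095) (33.8429, 17.397) (17.9331, 27.1556) (16.9939, 26.9769) (24.8019, 0.5018)]  |A|=224.0891
10. canonical 5-gon: [(32.4462, 7.6095) (33.8429, 17.397) (17.9331, 27.1556) (16.9939, 26.9769) (24.8019, 0.5018)]
11. shoelace: 224.0891

Area of P0's cell: 224.0891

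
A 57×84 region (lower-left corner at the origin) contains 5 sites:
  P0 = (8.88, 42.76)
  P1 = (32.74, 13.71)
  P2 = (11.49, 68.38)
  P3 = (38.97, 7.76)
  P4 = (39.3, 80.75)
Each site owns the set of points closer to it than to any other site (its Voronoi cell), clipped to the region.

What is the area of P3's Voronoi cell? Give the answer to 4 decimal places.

Area of P3's cell: 516.0978

1. box [0,57]×[0,84]: [(0, 0) (57, 0) (57, 84) (0, 84)]
2. ⊥bis P3·P0 via (23.925,25.26): [(0, 4.6913) (0, 0) (57, 0) (57, 53.695)]  |A|=1664.012
3. ⊥bis P3·P1 via (35.855,10.735): [(25.6025, 0) (57, 0) (57, 32.8751)]  |A|=516.0978
4. ⊥bis P3·P2 via (25.23,38.07): [(25.6025, 0) (57, 0) (57, 32.8751)]  |A|=516.0978
5. ⊥bis P3·P4 via (39.135,44.255): [(25.6025, 0) (57, 0) (57, 32.8751)]  |A|=516.0978
6. canonical 3-gon: [(25.6025, 0) (57, 0) (57, 32.8751)]
7. shoelace: 516.0978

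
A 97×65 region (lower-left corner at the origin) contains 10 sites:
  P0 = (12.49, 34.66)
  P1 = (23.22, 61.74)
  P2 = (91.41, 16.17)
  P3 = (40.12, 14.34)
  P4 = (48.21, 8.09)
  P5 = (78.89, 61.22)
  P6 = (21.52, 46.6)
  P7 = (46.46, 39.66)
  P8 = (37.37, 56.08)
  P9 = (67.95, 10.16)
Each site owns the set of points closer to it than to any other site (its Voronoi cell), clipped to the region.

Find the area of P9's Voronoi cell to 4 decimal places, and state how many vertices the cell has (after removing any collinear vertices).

Area of P9's cell: 666.4168 (5 vertices)

1. box [0,97]×[0,65]: [(0, 0) (97, 0) (97, 65) (0, 65)]
2. ⊥bis P9·P0 via (40.22,22.41): [(30.3202, 0) (97, 0) (97, 65) (59.0346, 65)]  |A|=3400.9718
3. ⊥bis P9·P1 via (45.585,35.95): [(46.5842, 36.8165) (30.3202, 0) (97, 0) (97, 65) (79.0837, 65)]  |A|=3118.4438
4. ⊥bis P9·P2 via (79.68,13.165): [(68.7063, 56.0007) (46.5842, 36.8165) (30.3202, 0) (83.0526, 0)]  |A|=1727.7506
5. ⊥bis P9·P3 via (54.035,12.25): [(68.7063, 56.0007) (59.3932, 47.9244) (52.1951, 0) (83.0526, 0)]  |A|=1058.1177
6. ⊥bis P9·P4 via (58.08,9.125): [(68.7063, 56.0007) (59.3932, 47.9244) (56.224, 26.8242) (59.0369, 0) (83.0526, 0)]  |A|=966.3549
7. ⊥bis P9·P5 via (73.42,35.69): [(73.938, 35.579) (58.0502, 38.9831) (56.224, 26.8242) (59.0369, 0) (83.0526, 0)]  |A|=776.8195
8. ⊥bis P9·P6 via (44.735,28.38): [(73.938, 35.579) (58.0502, 38.9831) (56.224, 26.8242) (59.0369, 0) (83.0526, 0)]  |A|=776.8195
9. ⊥bis P9·P7 via (57.205,24.91): [(73.938, 35.579) (72.3251, 35.9246) (56.4801, 24.3819) (59.0369, 0) (83.0526, 0)]  |A|=666.4168
10. ⊥bis P9·P8 via (52.66,33.12): [(73.938, 35.579) (72.3251, 35.9246) (56.4801, 24.3819) (59.0369, 0) (83.0526, 0)]  |A|=666.4168
11. canonical 5-gon: [(73.938, 35.579) (72.3251, 35.9246) (56.4801, 24.3819) (59.0369, 0) (83.0526, 0)]
12. shoelace: 666.4168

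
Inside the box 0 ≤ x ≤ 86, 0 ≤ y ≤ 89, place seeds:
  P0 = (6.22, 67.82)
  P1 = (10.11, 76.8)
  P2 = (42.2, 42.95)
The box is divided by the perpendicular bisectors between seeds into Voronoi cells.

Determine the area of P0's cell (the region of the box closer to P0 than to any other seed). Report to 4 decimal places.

1. box [0,86]×[0,89]: [(0, 0) (86, 0) (86, 89) (0, 89)]
2. ⊥bis P0·P1 via (8.165,72.31): [(0, 75.847) (0, 0) (86, 0) (86, 38.5931)]  |A|=4920.9205
3. ⊥bis P0·P2 via (24.21,55.385): [(29.5159, 63.0611) (0, 75.847) (0, 20.3598)]  |A|=818.8753
4. canonical 3-gon: [(29.5159, 63.0611) (0, 75.847) (0, 20.3598)]
5. shoelace: 818.8753

Area of P0's cell: 818.8753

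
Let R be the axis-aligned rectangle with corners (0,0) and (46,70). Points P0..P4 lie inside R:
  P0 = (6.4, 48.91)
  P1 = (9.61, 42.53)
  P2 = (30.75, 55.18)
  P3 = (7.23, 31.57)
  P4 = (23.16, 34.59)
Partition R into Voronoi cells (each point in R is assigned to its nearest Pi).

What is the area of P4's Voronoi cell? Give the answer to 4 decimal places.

Area of P4's cell: 1199.6393

1. box [0,46]×[0,70]: [(0, 0) (46, 0) (46, 70) (0, 70)]
2. ⊥bis P4·P0 via (14.78,41.75): [(0, 24.4516) (0, 0) (46, 0) (46, 70) (38.9172, 70)]  |A|=2333.6916
3. ⊥bis P4·P1 via (16.385,38.56): [(25.8383, 54.6926) (0, 10.5982) (0, 0) (46, 0) (46, 70) (38.9172, 70)]  |A|=2154.7169
4. ⊥bis P4·P2 via (26.955,44.885): [(21.3105, 46.9657) (0, 10.5982) (0, 0) (46, 0) (46, 37.8645)]  |A|=1660.5647
5. ⊥bis P4·P3 via (15.195,33.08): [(21.3105, 46.9657) (14.7009, 35.6861) (21.4663, 0) (46, 0) (46, 37.8645)]  |A|=1199.6393
6. canonical 5-gon: [(21.3105, 46.9657) (14.7009, 35.6861) (21.4663, 0) (46, 0) (46, 37.8645)]
7. shoelace: 1199.6393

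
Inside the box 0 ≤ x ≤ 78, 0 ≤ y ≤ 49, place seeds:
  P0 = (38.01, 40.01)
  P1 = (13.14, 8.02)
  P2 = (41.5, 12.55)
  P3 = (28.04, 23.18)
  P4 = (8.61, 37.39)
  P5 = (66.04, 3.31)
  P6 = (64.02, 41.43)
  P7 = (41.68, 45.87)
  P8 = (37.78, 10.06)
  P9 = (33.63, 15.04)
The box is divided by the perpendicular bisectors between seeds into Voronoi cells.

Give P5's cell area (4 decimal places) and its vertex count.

1. box [0,78]×[0,49]: [(0, 0) (78, 0) (78, 49) (0, 49)]
2. ⊥bis P5·P0 via (52.025,21.66): [(23.6653, 0) (78, 0) (78, 41.4987)]  |A|=1127.4086
3. ⊥bis P5·P1 via (39.59,5.665): [(40.2107, 12.6367) (39.0856, 0) (78, 0) (78, 41.4987)]  |A|=1029.9775
4. ⊥bis P5·P2 via (53.77,7.93): [(61.7309, 29.073) (50.7841, 0) (78, 0) (78, 41.4987)]  |A|=733.1958
5. ⊥bis P5·P3 via (47.04,13.245): [(61.7309, 29.073) (50.7841, 0) (78, 0) (78, 41.4987)]  |A|=733.1958
6. ⊥bis P5·P4 via (37.325,20.35): [(61.7309, 29.073) (50.7841, 0) (78, 0) (78, 41.4987)]  |A|=733.1958
7. ⊥bis P5·P6 via (65.03,22.37): [(59.0885, 22.0552) (50.7841, 0) (78, 0) (78, 23.0573)]  |A|=518.1489
8. ⊥bis P5·P7 via (53.86,24.59): [(59.0885, 22.0552) (50.7841, 0) (78, 0) (78, 23.0573)]  |A|=518.1489
9. ⊥bis P5·P8 via (51.91,6.685): [(59.0885, 22.0552) (50.7841, 0) (78, 0) (78, 23.0573)]  |A|=518.1489
10. ⊥bis P5·P9 via (49.835,9.175): [(59.0885, 22.0552) (50.7841, 0) (78, 0) (78, 23.0573)]  |A|=518.1489
11. canonical 4-gon: [(59.0885, 22.0552) (50.7841, 0) (78, 0) (78, 23.0573)]
12. shoelace: 518.1489

Area of P5's cell: 518.1489 (4 vertices)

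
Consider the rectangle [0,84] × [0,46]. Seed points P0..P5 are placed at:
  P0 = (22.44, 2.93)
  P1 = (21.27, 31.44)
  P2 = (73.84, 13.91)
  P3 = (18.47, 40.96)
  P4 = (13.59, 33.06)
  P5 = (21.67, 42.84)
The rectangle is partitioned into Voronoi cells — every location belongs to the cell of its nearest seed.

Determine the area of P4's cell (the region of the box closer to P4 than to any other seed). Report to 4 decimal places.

Area of P4's cell: 435.1450

1. box [0,84]×[0,46]: [(0, 0) (84, 0) (84, 46) (0, 46)]
2. ⊥bis P4·P0 via (18.015,17.995): [(0, 12.7035) (84, 37.3766) (84, 46) (0, 46)]  |A|=1760.6361
3. ⊥bis P4·P1 via (17.43,32.25): [(0, 12.7035) (14.1858, 16.8703) (20.3304, 46) (0, 46)]  |A|=532.2787
4. ⊥bis P4·P2 via (43.715,23.485): [(0, 12.7035) (14.1858, 16.8703) (20.3304, 46) (0, 46)]  |A|=532.2787
5. ⊥bis P4·P3 via (16.03,37.01): [(0, 12.7035) (14.1858, 16.8703) (18.1569, 35.6962) (1.4765, 46) (0, 46)]  |A|=435.145
6. ⊥bis P4·P5 via (17.63,37.95): [(0, 12.7035) (14.1858, 16.8703) (18.1569, 35.6962) (1.4765, 46) (0, 46)]  |A|=435.145
7. canonical 5-gon: [(0, 12.7035) (14.1858, 16.8703) (18.1569, 35.6962) (1.4765, 46) (0, 46)]
8. shoelace: 435.145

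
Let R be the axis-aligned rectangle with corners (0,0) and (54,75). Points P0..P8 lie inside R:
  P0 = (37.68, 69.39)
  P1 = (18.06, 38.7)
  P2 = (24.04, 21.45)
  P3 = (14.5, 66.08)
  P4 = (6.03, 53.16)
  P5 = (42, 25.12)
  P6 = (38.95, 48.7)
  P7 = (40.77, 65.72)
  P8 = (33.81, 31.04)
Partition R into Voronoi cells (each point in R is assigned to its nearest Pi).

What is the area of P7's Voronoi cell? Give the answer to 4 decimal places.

Area of P7's cell: 296.2533

1. box [0,54]×[0,75]: [(0, 0) (54, 0) (54, 75) (0, 75)]
2. ⊥bis P7·P0 via (39.225,67.555): [(0, 34.529) (0, 0) (54, 0) (54, 75) (48.0674, 75)]  |A|=3077.3324
3. ⊥bis P7·P1 via (29.415,52.21): [(25.2037, 55.7496) (54, 31.5466) (54, 75) (48.0674, 75)]  |A|=682.7515
4. ⊥bis P7·P2 via (32.405,43.585): [(25.2037, 55.7496) (45.6177, 38.5918) (54, 35.4241) (54, 75) (48.0674, 75)]  |A|=666.5004
5. ⊥bis P7·P3 via (27.635,65.9): [(27.5227, 57.7021) (27.4698, 53.8449) (45.6177, 38.5918) (54, 35.4241) (54, 75) (48.0674, 75)]  |A|=662.0797
6. ⊥bis P7·P4 via (23.4,59.44): [(27.5227, 57.7021) (27.4698, 53.8449) (45.6177, 38.5918) (54, 35.4241) (54, 75) (48.0674, 75)]  |A|=662.0797
7. ⊥bis P7·P5 via (41.385,45.42): [(27.5227, 57.7021) (27.4698, 53.8449) (37.629, 45.3062) (54, 45.8022) (54, 75) (48.0674, 75)]  |A|=561.6418
8. ⊥bis P7·P6 via (39.86,57.21): [(28.3944, 58.4361) (54, 55.698) (54, 75) (48.0674, 75)]  |A|=296.2533
9. ⊥bis P7·P8 via (37.29,48.38): [(28.3944, 58.4361) (54, 55.698) (54, 75) (48.0674, 75)]  |A|=296.2533
10. canonical 4-gon: [(28.3944, 58.4361) (54, 55.698) (54, 75) (48.0674, 75)]
11. shoelace: 296.2533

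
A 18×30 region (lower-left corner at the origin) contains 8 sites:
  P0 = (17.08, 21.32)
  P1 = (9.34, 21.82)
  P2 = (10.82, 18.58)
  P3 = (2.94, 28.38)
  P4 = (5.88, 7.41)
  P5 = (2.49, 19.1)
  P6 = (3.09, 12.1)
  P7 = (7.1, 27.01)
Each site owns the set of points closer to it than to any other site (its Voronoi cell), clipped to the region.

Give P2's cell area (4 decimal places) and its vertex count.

1. box [0,18]×[0,30]: [(0, 0) (18, 0) (18, 30) (0, 30)]
2. ⊥bis P2·P0 via (13.95,19.95): [(0, 0) (18, 0) (18, 10.6971) (9.5511, 30) (0, 30)]  |A|=458.456
3. ⊥bis P2·P1 via (10.08,20.2): [(0, 15.5956) (0, 0) (18, 0) (18, 10.6971) (13.214, 21.6316)]  |A|=323.322
4. ⊥bis P2·P3 via (6.88,23.48): [(0, 15.5956) (0, 0) (18, 0) (18, 10.6971) (13.214, 21.6316)]  |A|=323.322
5. ⊥bis P2·P4 via (8.35,12.995): [(1.2149, 16.1505) (18, 8.7272) (18, 10.6971) (13.214, 21.6316)]  |A|=95.2499
6. ⊥bis P2·P5 via (6.655,18.84): [(6.6419, 18.6295) (6.3455, 13.8815) (18, 8.7272) (18, 10.6971) (13.214, 21.6316)]  |A|=82.7339
7. ⊥bis P2·P6 via (6.955,15.34): [(6.6419, 18.6295) (6.4724, 15.9156) (9.2571, 12.5938) (18, 8.7272) (18, 10.6971) (13.214, 21.6316)]  |A|=79.6908
8. ⊥bis P2·P7 via (8.96,22.795): [(6.6419, 18.6295) (6.4724, 15.9156) (9.2571, 12.5938) (18, 8.7272) (18, 10.6971) (13.214, 21.6316)]  |A|=79.6908
9. canonical 6-gon: [(6.6419, 18.6295) (6.4724, 15.9156) (9.2571, 12.5938) (18, 8.7272) (18, 10.6971) (13.214, 21.6316)]
10. shoelace: 79.6908

Area of P2's cell: 79.6908 (6 vertices)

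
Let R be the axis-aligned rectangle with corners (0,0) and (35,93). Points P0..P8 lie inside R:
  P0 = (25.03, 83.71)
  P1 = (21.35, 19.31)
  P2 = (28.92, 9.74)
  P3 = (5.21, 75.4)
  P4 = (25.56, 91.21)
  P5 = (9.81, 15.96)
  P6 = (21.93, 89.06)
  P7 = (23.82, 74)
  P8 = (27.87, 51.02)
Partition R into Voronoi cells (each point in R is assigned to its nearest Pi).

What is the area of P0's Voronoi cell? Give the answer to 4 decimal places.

1. box [0,35]×[0,93]: [(0, 0) (35, 0) (35, 93) (0, 93)]
2. ⊥bis P0·P1 via (23.19,51.51): [(0, 52.8351) (35, 50.8351) (35, 93) (0, 93)]  |A|=1440.77
3. ⊥bis P0·P2 via (26.975,46.725): [(0, 52.8351) (35, 50.8351) (35, 93) (0, 93)]  |A|=1440.77
4. ⊥bis P0·P3 via (15.12,79.555): [(26.9691, 51.2941) (35, 50.8351) (35, 93) (9.4829, 93)]  |A|=701.4197
5. ⊥bis P0·P4 via (25.295,87.46): [(11.3938, 88.4424) (26.9691, 51.2941) (35, 50.8351) (35, 86.7742)]  |A|=569.7866
6. ⊥bis P0·P5 via (17.42,49.835): [(11.3938, 88.4424) (26.9691, 51.2941) (35, 50.8351) (35, 86.7742)]  |A|=569.7866
7. ⊥bis P0·P6 via (23.48,86.385): [(25.3309, 87.4575) (14.4501, 81.1527) (26.9691, 51.2941) (35, 50.8351) (35, 86.7742)]  |A|=520.4936
8. ⊥bis P0·P7 via (24.425,78.855): [(25.3309, 87.4575) (14.4501, 81.1527) (14.9167, 80.0399) (35, 77.5372) (35, 86.7742)]  |A|=139.6985
9. ⊥bis P0·P8 via (26.45,67.365): [(25.3309, 87.4575) (14.4501, 81.1527) (14.9167, 80.0399) (35, 77.5372) (35, 86.7742)]  |A|=139.6985
10. canonical 5-gon: [(25.3309, 87.4575) (14.4501, 81.1527) (14.9167, 80.0399) (35, 77.5372) (35, 86.7742)]
11. shoelace: 139.6985

Area of P0's cell: 139.6985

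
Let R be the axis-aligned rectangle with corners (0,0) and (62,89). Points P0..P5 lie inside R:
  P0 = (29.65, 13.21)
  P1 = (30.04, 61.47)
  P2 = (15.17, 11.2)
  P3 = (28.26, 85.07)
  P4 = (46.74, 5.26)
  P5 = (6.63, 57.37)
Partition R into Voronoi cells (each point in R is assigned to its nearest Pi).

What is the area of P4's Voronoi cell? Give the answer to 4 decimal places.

1. box [0,62]×[0,89]: [(0, 0) (62, 0) (62, 89) (0, 89)]
2. ⊥bis P4·P0 via (38.195,9.235): [(33.899, 0) (62, 0) (62, 60.4083)]  |A|=848.7656
3. ⊥bis P4·P1 via (38.39,33.365): [(51.1888, 37.1675) (33.899, 0) (62, 0) (62, 40.3795)]  |A|=740.498
4. ⊥bis P4·P2 via (30.955,8.23): [(51.1888, 37.1675) (33.899, 0) (62, 0) (62, 40.3795)]  |A|=740.498
5. ⊥bis P4·P3 via (37.5,45.165): [(51.1888, 37.1675) (33.899, 0) (62, 0) (62, 40.3795)]  |A|=740.498
6. ⊥bis P4·P5 via (26.685,31.315): [(51.1888, 37.1675) (33.899, 0) (62, 0) (62, 40.3795)]  |A|=740.498
7. canonical 4-gon: [(51.1888, 37.1675) (33.899, 0) (62, 0) (62, 40.3795)]
8. shoelace: 740.498

Area of P4's cell: 740.4980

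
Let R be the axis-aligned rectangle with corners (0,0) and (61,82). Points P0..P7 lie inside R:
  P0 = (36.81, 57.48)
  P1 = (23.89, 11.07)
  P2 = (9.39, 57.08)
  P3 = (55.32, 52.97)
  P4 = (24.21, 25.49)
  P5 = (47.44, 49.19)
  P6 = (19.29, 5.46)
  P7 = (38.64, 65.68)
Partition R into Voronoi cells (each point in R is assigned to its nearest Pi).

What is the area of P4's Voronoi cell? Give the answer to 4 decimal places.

Area of P4's cell: 952.4300

1. box [0,61]×[0,82]: [(0, 0) (61, 0) (61, 82) (0, 82)]
2. ⊥bis P4·P0 via (30.51,41.485): [(0, 53.5021) (0, 0) (61, 0) (61, 29.4758)]  |A|=2530.8253
3. ⊥bis P4·P1 via (24.05,18.28): [(0, 53.5021) (0, 18.8137) (61, 17.46) (61, 29.4758)]  |A|=1424.4765
4. ⊥bis P4·P2 via (16.8,41.285): [(23.2889, 44.3292) (0, 33.4035) (0, 18.8137) (61, 17.46) (61, 29.4758)]  |A|=1190.4397
5. ⊥bis P4·P3 via (39.765,39.23): [(41.6483, 37.0979) (23.2889, 44.3292) (0, 33.4035) (0, 18.8137) (58.9547, 17.5054)]  |A|=1054.5332
6. ⊥bis P4·P5 via (35.825,37.34): [(32.3258, 40.7698) (23.2889, 44.3292) (0, 33.4035) (0, 18.8137) (55.9939, 17.5711)]  |A|=961.4149
7. ⊥bis P4·P6 via (21.75,15.475): [(32.3258, 40.7698) (23.2889, 44.3292) (0, 33.4035) (0, 20.8175) (8.9679, 18.6147) (55.9939, 17.5711)]  |A|=952.43
8. ⊥bis P4·P7 via (31.425,45.585): [(32.3258, 40.7698) (23.2889, 44.3292) (0, 33.4035) (0, 20.8175) (8.9679, 18.6147) (55.9939, 17.5711)]  |A|=952.43
9. canonical 6-gon: [(32.3258, 40.7698) (23.2889, 44.3292) (0, 33.4035) (0, 20.8175) (8.9679, 18.6147) (55.9939, 17.5711)]
10. shoelace: 952.43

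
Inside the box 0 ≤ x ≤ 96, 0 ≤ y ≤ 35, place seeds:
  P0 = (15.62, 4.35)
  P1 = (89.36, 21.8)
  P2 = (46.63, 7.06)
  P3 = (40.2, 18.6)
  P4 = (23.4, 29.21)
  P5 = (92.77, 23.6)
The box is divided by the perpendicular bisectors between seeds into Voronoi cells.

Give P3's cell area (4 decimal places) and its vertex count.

Area of P3's cell: 651.0376 (5 vertices)

1. box [0,96]×[0,35]: [(0, 0) (96, 0) (96, 35) (0, 35)]
2. ⊥bis P3·P0 via (27.91,11.475): [(34.5625, 0) (96, 0) (96, 35) (14.2716, 35)]  |A|=2505.4026
3. ⊥bis P3·P1 via (64.78,20.2): [(34.5625, 0) (66.0949, 0) (63.8166, 35) (14.2716, 35)]  |A|=1418.8539
4. ⊥bis P3·P2 via (43.415,12.83): [(31.1019, 5.9692) (64.4952, 24.5757) (63.8166, 35) (14.2716, 35)]  |A|=899.5277
5. ⊥bis P3·P4 via (31.8,23.905): [(26.0146, 14.7444) (31.1019, 5.9692) (64.4952, 24.5757) (63.8166, 35) (38.807, 35)]  |A|=651.0376
6. ⊥bis P3·P5 via (66.485,21.1): [(26.0146, 14.7444) (31.1019, 5.9692) (64.4952, 24.5757) (63.8166, 35) (38.807, 35)]  |A|=651.0376
7. canonical 5-gon: [(26.0146, 14.7444) (31.1019, 5.9692) (64.4952, 24.5757) (63.8166, 35) (38.807, 35)]
8. shoelace: 651.0376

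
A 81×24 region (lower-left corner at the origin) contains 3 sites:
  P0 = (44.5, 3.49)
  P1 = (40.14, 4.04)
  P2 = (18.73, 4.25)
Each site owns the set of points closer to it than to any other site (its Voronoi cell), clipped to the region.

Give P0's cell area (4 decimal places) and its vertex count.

1. box [0,81]×[0,24]: [(0, 0) (81, 0) (81, 24) (0, 24)]
2. ⊥bis P0·P1 via (42.32,3.765): [(41.8451, 0) (81, 0) (81, 24) (44.8726, 24)]  |A|=903.3883
3. ⊥bis P0·P2 via (31.615,3.87): [(41.8451, 0) (81, 0) (81, 24) (44.8726, 24)]  |A|=903.3883
4. canonical 4-gon: [(41.8451, 0) (81, 0) (81, 24) (44.8726, 24)]
5. shoelace: 903.3883

Area of P0's cell: 903.3883 (4 vertices)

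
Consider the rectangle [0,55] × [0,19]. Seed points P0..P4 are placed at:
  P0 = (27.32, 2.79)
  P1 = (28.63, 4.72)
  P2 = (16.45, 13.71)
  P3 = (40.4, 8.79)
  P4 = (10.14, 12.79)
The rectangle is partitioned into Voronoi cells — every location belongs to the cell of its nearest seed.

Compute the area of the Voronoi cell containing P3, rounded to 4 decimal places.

Area of P3's cell: 407.2499

1. box [0,55]×[0,19]: [(0, 0) (55, 0) (55, 19) (0, 19)]
2. ⊥bis P3·P0 via (33.86,5.79): [(36.516, 0) (55, 0) (55, 19) (27.8004, 19)]  |A|=433.9949
3. ⊥bis P3·P1 via (34.515,6.755): [(36.8508, 0) (55, 0) (55, 19) (30.2807, 19)]  |A|=407.2499
4. ⊥bis P3·P2 via (28.425,11.25): [(36.8508, 0) (55, 0) (55, 19) (30.2807, 19)]  |A|=407.2499
5. ⊥bis P3·P4 via (25.27,10.79): [(36.8508, 0) (55, 0) (55, 19) (30.2807, 19)]  |A|=407.2499
6. canonical 4-gon: [(36.8508, 0) (55, 0) (55, 19) (30.2807, 19)]
7. shoelace: 407.2499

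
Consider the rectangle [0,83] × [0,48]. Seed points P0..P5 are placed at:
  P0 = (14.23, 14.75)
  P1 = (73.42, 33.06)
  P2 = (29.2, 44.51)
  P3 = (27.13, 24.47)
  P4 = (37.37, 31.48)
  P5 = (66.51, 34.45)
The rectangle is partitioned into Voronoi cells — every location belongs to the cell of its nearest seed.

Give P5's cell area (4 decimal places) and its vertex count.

1. box [0,83]×[0,48]: [(0, 0) (83, 0) (83, 48) (0, 48)]
2. ⊥bis P5·P0 via (40.37,24.6): [(49.6397, 0) (83, 0) (83, 48) (31.5525, 48)]  |A|=2035.3877
3. ⊥bis P5·P1 via (69.965,33.755): [(49.6397, 0) (63.1749, 0) (72.8305, 48) (31.5525, 48)]  |A|=1315.5176
4. ⊥bis P5·P2 via (47.855,39.48): [(42.3943, 19.2278) (49.6397, 0) (63.1749, 0) (72.8305, 48) (50.1523, 48)]  |A|=1047.939
5. ⊥bis P5·P3 via (46.82,29.46): [(46.0125, 32.6465) (54.286, 0) (63.1749, 0) (72.8305, 48) (50.1523, 48)]  |A|=888.7007
6. ⊥bis P5·P4 via (51.94,32.965): [(55.2999, 0) (63.1749, 0) (72.8305, 48) (50.4076, 48)]  |A|=727.1509
7. canonical 4-gon: [(55.2999, 0) (63.1749, 0) (72.8305, 48) (50.4076, 48)]
8. shoelace: 727.1509

Area of P5's cell: 727.1509 (4 vertices)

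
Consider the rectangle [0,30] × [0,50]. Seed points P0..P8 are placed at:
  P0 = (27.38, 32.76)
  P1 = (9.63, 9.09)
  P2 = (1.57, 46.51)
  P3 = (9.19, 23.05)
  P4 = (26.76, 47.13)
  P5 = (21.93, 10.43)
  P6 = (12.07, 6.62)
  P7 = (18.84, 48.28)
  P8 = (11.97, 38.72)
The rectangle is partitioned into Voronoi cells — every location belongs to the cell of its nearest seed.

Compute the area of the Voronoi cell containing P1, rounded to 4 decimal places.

1. box [0,30]×[0,50]: [(0, 0) (30, 0) (30, 50) (0, 50)]
2. ⊥bis P1·P0 via (18.505,20.925): [(0, 34.8018) (0, 0) (30, 0) (30, 12.305)]  |A|=706.6014
3. ⊥bis P1·P2 via (5.6,27.8): [(8.5032, 28.4253) (0, 26.5938) (0, 0) (30, 0) (30, 12.305)]  |A|=671.7044
4. ⊥bis P1·P3 via (9.41,16.07): [(24.3513, 16.5409) (0, 15.7734) (0, 0) (30, 0) (30, 12.305)]  |A|=474.9189
5. ⊥bis P1·P4 via (18.195,28.11): [(24.3513, 16.5409) (0, 15.7734) (0, 0) (30, 0) (30, 12.305)]  |A|=474.9189
6. ⊥bis P1·P5 via (15.78,9.76): [(15.0731, 16.2485) (0, 15.7734) (0, 0) (16.8433, 0)]  |A|=255.7163
7. ⊥bis P1·P6 via (10.85,7.855): [(15.4884, 12.437) (15.0731, 16.2485) (0, 15.7734) (0, 0) (2.8984, 0)]  |A|=169
8. ⊥bis P1·P7 via (14.235,28.685): [(15.4884, 12.437) (15.0731, 16.2485) (0, 15.7734) (0, 0) (2.8984, 0)]  |A|=169
9. ⊥bis P1·P8 via (10.8,23.905): [(15.4884, 12.437) (15.0731, 16.2485) (0, 15.7734) (0, 0) (2.8984, 0)]  |A|=169
10. canonical 5-gon: [(15.4884, 12.437) (15.0731, 16.2485) (0, 15.7734) (0, 0) (2.8984, 0)]
11. shoelace: 169

Area of P1's cell: 169.0000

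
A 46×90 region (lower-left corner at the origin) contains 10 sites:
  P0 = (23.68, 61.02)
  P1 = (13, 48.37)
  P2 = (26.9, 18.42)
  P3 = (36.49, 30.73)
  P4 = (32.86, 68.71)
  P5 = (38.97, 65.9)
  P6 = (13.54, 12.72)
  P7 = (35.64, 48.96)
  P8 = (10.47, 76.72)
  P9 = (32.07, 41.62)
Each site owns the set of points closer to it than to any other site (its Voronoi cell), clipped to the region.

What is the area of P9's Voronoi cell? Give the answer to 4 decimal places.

1. box [0,46]×[0,90]: [(0, 0) (46, 0) (46, 90) (0, 90)]
2. ⊥bis P9·P0 via (27.875,51.32): [(0, 39.2648) (0, 0) (46, 0) (46, 59.1586)]  |A|=2263.7377
3. ⊥bis P9·P1 via (22.535,44.995): [(24.2133, 49.7364) (6.6086, 0) (46, 0) (46, 59.1586)]  |A|=1624.0293
4. ⊥bis P9·P2 via (29.485,30.02): [(24.2133, 49.7364) (18.1301, 32.5504) (46, 26.3397) (46, 59.1586)]  |A|=615.8845
5. ⊥bis P9·P3 via (34.28,36.175): [(24.2133, 49.7364) (18.1301, 32.5504) (22.7908, 31.5118) (46, 40.9319) (46, 59.1586)]  |A|=446.548
6. ⊥bis P9·P4 via (32.465,55.165): [(36.494, 55.0475) (24.2133, 49.7364) (18.1301, 32.5504) (22.7908, 31.5118) (46, 40.9319) (46, 54.7703)]  |A|=425.6904
7. ⊥bis P9·P5 via (35.52,53.76): [(34.3112, 54.1035) (24.2133, 49.7364) (18.1301, 32.5504) (22.7908, 31.5118) (46, 40.9319) (46, 50.7817)]  |A|=397.5905
8. ⊥bis P9·P6 via (22.805,27.17): [(34.3112, 54.1035) (24.2133, 49.7364) (18.1301, 32.5504) (22.7908, 31.5118) (46, 40.9319) (46, 50.7817)]  |A|=397.5905
9. ⊥bis P9·P7 via (33.855,45.29): [(24.4779, 49.8508) (24.2133, 49.7364) (18.1301, 32.5504) (22.7908, 31.5118) (44.264, 40.2273)]  |A|=235.0853
10. ⊥bis P9·P8 via (21.27,59.17): [(24.4779, 49.8508) (24.2133, 49.7364) (18.1301, 32.5504) (22.7908, 31.5118) (44.264, 40.2273)]  |A|=235.0853
11. canonical 5-gon: [(24.4779, 49.8508) (24.2133, 49.7364) (18.1301, 32.5504) (22.7908, 31.5118) (44.264, 40.2273)]
12. shoelace: 235.0853

Area of P9's cell: 235.0853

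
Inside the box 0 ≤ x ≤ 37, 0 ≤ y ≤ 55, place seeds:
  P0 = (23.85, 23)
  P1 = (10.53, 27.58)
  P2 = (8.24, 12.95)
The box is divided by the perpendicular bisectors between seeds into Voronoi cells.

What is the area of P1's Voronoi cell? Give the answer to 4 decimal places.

1. box [0,37]×[0,55]: [(0, 0) (37, 0) (37, 55) (0, 55)]
2. ⊥bis P1·P0 via (17.19,25.29): [(0, 0) (8.4942, 0) (27.4056, 55) (0, 55)]  |A|=987.2442
3. ⊥bis P1·P2 via (9.385,20.265): [(0, 21.734) (15.1518, 19.3623) (27.4056, 55) (0, 55)]  |A|=740.3558
4. canonical 4-gon: [(0, 21.734) (15.1518, 19.3623) (27.4056, 55) (0, 55)]
5. shoelace: 740.3558

Area of P1's cell: 740.3558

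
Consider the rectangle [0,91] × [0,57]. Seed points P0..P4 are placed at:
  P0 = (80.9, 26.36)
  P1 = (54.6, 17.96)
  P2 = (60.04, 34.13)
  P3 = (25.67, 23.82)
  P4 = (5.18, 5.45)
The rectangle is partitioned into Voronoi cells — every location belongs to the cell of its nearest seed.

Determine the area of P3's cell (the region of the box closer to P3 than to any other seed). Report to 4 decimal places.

1. box [0,91]×[0,57]: [(0, 0) (91, 0) (91, 57) (0, 57)]
2. ⊥bis P3·P0 via (53.285,25.09): [(0, 0) (54.4389, 0) (51.8175, 57) (0, 57)]  |A|=3028.306
3. ⊥bis P3·P1 via (40.135,20.89): [(0, 0) (35.9036, 0) (47.4494, 57) (0, 57)]  |A|=2375.5585
4. ⊥bis P3·P2 via (42.855,28.975): [(0, 0) (35.9036, 0) (42.2089, 31.1287) (34.4483, 57) (0, 57)]  |A|=2207.3818
5. ⊥bis P3·P4 via (15.425,14.635): [(0, 31.8401) (28.5458, 0) (35.9036, 0) (42.2089, 31.1287) (34.4483, 57) (0, 57)]  |A|=1752.931
6. canonical 6-gon: [(0, 31.8401) (28.5458, 0) (35.9036, 0) (42.2089, 31.1287) (34.4483, 57) (0, 57)]
7. shoelace: 1752.931

Area of P3's cell: 1752.9310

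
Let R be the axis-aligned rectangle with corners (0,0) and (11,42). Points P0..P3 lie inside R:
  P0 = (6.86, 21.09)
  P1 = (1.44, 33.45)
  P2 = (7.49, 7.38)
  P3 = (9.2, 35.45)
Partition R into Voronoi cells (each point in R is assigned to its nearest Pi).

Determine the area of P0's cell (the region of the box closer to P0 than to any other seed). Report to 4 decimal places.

1. box [0,11]×[0,42]: [(0, 0) (11, 0) (11, 42) (0, 42)]
2. ⊥bis P0·P1 via (4.15,27.27): [(0, 25.4502) (0, 0) (11, 0) (11, 30.2738)]  |A|=306.4819
3. ⊥bis P0·P2 via (7.175,14.235): [(0, 25.4502) (0, 13.9053) (11, 14.4108) (11, 30.2738)]  |A|=150.7436
4. ⊥bis P0·P3 via (8.03,28.27): [(6.8638, 28.46) (0, 25.4502) (0, 13.9053) (11, 14.4108) (11, 27.786)]  |A|=145.5986
5. canonical 5-gon: [(6.8638, 28.46) (0, 25.4502) (0, 13.9053) (11, 14.4108) (11, 27.786)]
6. shoelace: 145.5986

Area of P0's cell: 145.5986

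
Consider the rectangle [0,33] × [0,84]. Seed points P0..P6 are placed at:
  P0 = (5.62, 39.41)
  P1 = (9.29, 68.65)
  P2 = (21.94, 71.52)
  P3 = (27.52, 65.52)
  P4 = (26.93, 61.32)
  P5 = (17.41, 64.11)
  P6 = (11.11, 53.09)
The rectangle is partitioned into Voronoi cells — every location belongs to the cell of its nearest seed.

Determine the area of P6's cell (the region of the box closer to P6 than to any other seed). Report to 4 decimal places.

Area of P6's cell: 334.5527

1. box [0,33]×[0,84]: [(0, 0) (33, 0) (33, 84) (0, 84)]
2. ⊥bis P6·P0 via (8.365,46.25): [(0, 49.607) (33, 36.3636) (33, 84) (0, 84)]  |A|=1353.4852
3. ⊥bis P6·P1 via (10.2,60.87): [(0, 59.6769) (0, 49.607) (33, 36.3636) (33, 63.5368)]  |A|=614.5126
4. ⊥bis P6·P2 via (16.525,62.305): [(17.5116, 61.7252) (0, 59.6769) (0, 49.607) (33, 36.3636) (33, 52.6238)]  |A|=530.0002
5. ⊥bis P6·P3 via (19.315,59.305): [(17.4842, 61.722) (0, 59.6769) (0, 49.607) (33, 36.3636) (33, 41.2382)]  |A|=441.5217
6. ⊥bis P6·P4 via (19.02,57.205): [(16.7168, 61.6323) (0, 59.6769) (0, 49.607) (29.0343, 37.9551)]  |A|=356.1329
7. ⊥bis P6·P5 via (14.26,58.6): [(20.002, 55.3174) (10.2741, 60.8787) (0, 59.6769) (0, 49.607) (29.0343, 37.9551)]  |A|=334.5527
8. canonical 5-gon: [(20.002, 55.3174) (10.2741, 60.8787) (0, 59.6769) (0, 49.607) (29.0343, 37.9551)]
9. shoelace: 334.5527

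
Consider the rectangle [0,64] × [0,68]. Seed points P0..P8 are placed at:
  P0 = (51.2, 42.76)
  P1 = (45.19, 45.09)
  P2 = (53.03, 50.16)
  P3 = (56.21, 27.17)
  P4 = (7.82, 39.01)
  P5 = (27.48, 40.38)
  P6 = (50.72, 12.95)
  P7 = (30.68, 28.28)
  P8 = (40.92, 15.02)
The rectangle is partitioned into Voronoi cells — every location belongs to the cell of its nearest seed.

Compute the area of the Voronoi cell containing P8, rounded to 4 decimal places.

Area of P8's cell: 542.0713

1. box [0,64]×[0,68]: [(0, 0) (64, 0) (64, 68) (0, 68)]
2. ⊥bis P8·P0 via (46.06,28.89): [(0, 45.9591) (0, 0) (64, 0) (64, 22.2417)]  |A|=2182.4263
3. ⊥bis P8·P1 via (43.055,30.055): [(42.8302, 30.0869) (0, 36.1689) (0, 0) (64, 0) (64, 22.2417)]  |A|=1972.7683
4. ⊥bis P8·P2 via (46.975,32.59): [(42.8302, 30.0869) (0, 36.1689) (0, 0) (64, 0) (64, 22.2417)]  |A|=1972.7683
5. ⊥bis P8·P3 via (48.565,21.095): [(41.2403, 30.3127) (0, 36.1689) (0, 0) (64, 0) (64, 1.671)]  |A|=1734.8301
6. ⊥bis P8·P4 via (24.37,27.015): [(41.2403, 30.3127) (28.1113, 32.177) (4.7902, 0) (64, 0) (64, 1.671)]  |A|=1149.3847
7. ⊥bis P8·P5 via (34.2,27.7): [(41.2403, 30.3127) (39.5759, 30.549) (19.0455, 19.6686) (4.7902, 0) (64, 0) (64, 1.671)]  |A|=1070.3033
8. ⊥bis P8·P6 via (45.82,13.985): [(47.5829, 22.3309) (41.2403, 30.3127) (39.5759, 30.549) (19.0455, 19.6686) (4.7902, 0) (42.866, 0)]  |A|=820.6156
9. ⊥bis P8·P7 via (35.8,21.65): [(47.5829, 22.3309) (43.4373, 27.5479) (7.7649, 0) (42.866, 0)]  |A|=542.0713
10. canonical 4-gon: [(47.5829, 22.3309) (43.4373, 27.5479) (7.7649, 0) (42.866, 0)]
11. shoelace: 542.0713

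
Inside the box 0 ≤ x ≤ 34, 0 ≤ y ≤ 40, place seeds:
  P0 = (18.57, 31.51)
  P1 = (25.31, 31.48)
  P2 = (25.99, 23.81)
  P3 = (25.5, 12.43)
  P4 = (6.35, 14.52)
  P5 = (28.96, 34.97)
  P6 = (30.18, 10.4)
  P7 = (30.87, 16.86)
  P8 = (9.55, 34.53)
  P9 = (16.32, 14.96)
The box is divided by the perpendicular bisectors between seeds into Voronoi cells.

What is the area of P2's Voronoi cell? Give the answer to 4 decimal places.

1. box [0,34]×[0,40]: [(0, 0) (34, 0) (34, 40) (0, 40)]
2. ⊥bis P2·P0 via (22.28,27.66): [(0, 6.1902) (0, 0) (34, 0) (34, 38.9538)]  |A|=767.448
3. ⊥bis P2·P1 via (25.65,27.645): [(21.9214, 27.3144) (0, 6.1902) (0, 0) (34, 0) (34, 28.3853)]  |A|=703.6214
4. ⊥bis P2·P3 via (25.745,18.12): [(21.9214, 27.3144) (12.9516, 18.6709) (34, 17.7646) (34, 28.3853)]  |A|=159.173
5. ⊥bis P2·P4 via (16.17,19.165): [(21.9214, 27.3144) (15.3229, 20.9559) (16.4755, 18.5191) (34, 17.7646) (34, 28.3853)]  |A|=154.9671
6. ⊥bis P2·P5 via (27.475,29.39): [(31.9374, 28.2024) (21.9214, 27.3144) (15.3229, 20.9559) (16.4755, 18.5191) (34, 17.7646) (34, 27.6535)]  |A|=154.2124
7. ⊥bis P2·P6 via (28.085,17.105): [(31.9374, 28.2024) (21.9214, 27.3144) (15.3229, 20.9559) (16.4755, 18.5191) (30.6566, 17.9085) (34, 18.9532) (34, 27.6535)]  |A|=152.2254
8. ⊥bis P2·P7 via (28.43,20.335): [(31.9374, 28.2024) (21.9214, 27.3144) (15.3229, 20.9559) (16.4755, 18.5191) (25.3026, 18.1391) (34, 24.246) (34, 27.6535)]  |A|=126.0263
9. ⊥bis P2·P8 via (17.77,29.17): [(31.9374, 28.2024) (21.9214, 27.3144) (15.3229, 20.9559) (16.4755, 18.5191) (25.3026, 18.1391) (34, 24.246) (34, 27.6535)]  |A|=126.0263
10. ⊥bis P2·P9 via (21.155,19.385): [(31.9374, 28.2024) (21.9214, 27.3144) (17.658, 23.206) (22.1719, 18.2738) (25.3026, 18.1391) (34, 24.246) (34, 27.6535)]  |A|=108.3902
11. canonical 7-gon: [(31.9374, 28.2024) (21.9214, 27.3144) (17.658, 23.206) (22.1719, 18.2738) (25.3026, 18.1391) (34, 24.246) (34, 27.6535)]
12. shoelace: 108.3902

Area of P2's cell: 108.3902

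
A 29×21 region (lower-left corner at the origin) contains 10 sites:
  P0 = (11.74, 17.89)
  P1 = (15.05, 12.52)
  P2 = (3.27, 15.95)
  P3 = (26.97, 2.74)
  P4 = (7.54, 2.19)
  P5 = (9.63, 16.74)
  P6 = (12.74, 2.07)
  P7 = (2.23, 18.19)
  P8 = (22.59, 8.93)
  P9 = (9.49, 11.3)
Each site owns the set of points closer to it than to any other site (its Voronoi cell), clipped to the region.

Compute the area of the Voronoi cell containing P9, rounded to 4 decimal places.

1. box [0,29]×[0,21]: [(0, 0) (29, 0) (29, 21) (0, 21)]
2. ⊥bis P9·P0 via (10.615,14.595): [(0, 18.2192) (0, 0) (29, 0) (29, 8.3179)]  |A|=384.7882
3. ⊥bis P9·P1 via (12.27,11.91): [(11.7672, 14.2016) (0, 18.2192) (0, 0) (14.8833, 0)]  |A|=212.8782
4. ⊥bis P9·P2 via (6.38,13.625): [(11.7672, 14.2016) (7.8189, 15.5497) (0, 5.0909) (0, 0) (14.8833, 0)]  |A|=161.5538
5. ⊥bis P9·P3 via (18.23,7.02): [(14.8552, 0.1284) (11.7672, 14.2016) (7.8189, 15.5497) (0, 5.0909) (0, 0) (14.7923, 0)]  |A|=161.548
6. ⊥bis P9·P4 via (8.515,6.745): [(13.6442, 5.6471) (11.7672, 14.2016) (7.8189, 15.5497) (2.2406, 8.088)]  |A|=64.9757
7. ⊥bis P9·P5 via (9.56,14.02): [(13.6442, 5.6471) (11.8198, 13.9618) (6.7297, 14.0928) (2.2406, 8.088)]  |A|=60.7588
8. ⊥bis P9·P6 via (11.115,6.685): [(10.238, 6.3762) (13.2514, 7.4373) (11.8198, 13.9618) (6.7297, 14.0928) (2.2406, 8.088)]  |A|=57.8531
9. ⊥bis P9·P7 via (5.86,14.745): [(10.238, 6.3762) (13.2514, 7.4373) (11.8198, 13.9618) (6.7297, 14.0928) (2.2406, 8.088)]  |A|=57.8531
10. ⊥bis P9·P8 via (16.04,10.115): [(10.238, 6.3762) (13.2514, 7.4373) (11.8198, 13.9618) (6.7297, 14.0928) (2.2406, 8.088)]  |A|=57.8531
11. canonical 5-gon: [(10.238, 6.3762) (13.2514, 7.4373) (11.8198, 13.9618) (6.7297, 14.0928) (2.2406, 8.088)]
12. shoelace: 57.8531

Area of P9's cell: 57.8531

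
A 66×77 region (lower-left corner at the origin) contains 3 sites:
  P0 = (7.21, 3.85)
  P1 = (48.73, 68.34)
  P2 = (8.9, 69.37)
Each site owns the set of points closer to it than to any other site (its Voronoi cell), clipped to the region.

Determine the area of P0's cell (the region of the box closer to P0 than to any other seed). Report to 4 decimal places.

Area of P0's cell: 1926.8235

1. box [0,66]×[0,77]: [(0, 0) (66, 0) (66, 77) (0, 77)]
2. ⊥bis P0·P1 via (27.97,36.095): [(0, 54.1027) (0, 0) (66, 0) (66, 11.6105)]  |A|=2168.5344
3. ⊥bis P0·P2 via (8.055,36.61): [(27.9679, 36.0964) (0, 36.8178) (0, 0) (66, 0) (66, 11.6105)]  |A|=1926.8235
4. canonical 5-gon: [(27.9679, 36.0964) (0, 36.8178) (0, 0) (66, 0) (66, 11.6105)]
5. shoelace: 1926.8235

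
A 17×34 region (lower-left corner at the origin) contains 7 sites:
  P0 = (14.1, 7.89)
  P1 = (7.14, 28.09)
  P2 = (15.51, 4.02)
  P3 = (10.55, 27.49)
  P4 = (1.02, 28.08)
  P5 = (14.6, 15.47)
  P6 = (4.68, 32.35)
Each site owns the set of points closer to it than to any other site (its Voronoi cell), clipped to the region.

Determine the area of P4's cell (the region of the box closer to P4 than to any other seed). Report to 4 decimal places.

Area of P4's cell: 62.7064

1. box [0,17]×[0,34]: [(0, 0) (17, 0) (17, 34) (0, 34)]
2. ⊥bis P4·P0 via (7.56,17.985): [(0, 13.0873) (17, 24.1007) (17, 34) (0, 34)]  |A|=261.9024
3. ⊥bis P4·P1 via (4.08,28.085): [(0, 13.0873) (4.1002, 15.7436) (4.0703, 34) (0, 34)]  |A|=80.0277
4. ⊥bis P4·P2 via (8.265,16.05): [(0, 13.0873) (4.1002, 15.7436) (4.0703, 34) (0, 34)]  |A|=80.0277
5. ⊥bis P4·P3 via (5.785,27.785): [(0, 13.0873) (4.1002, 15.7436) (4.0703, 34) (0, 34)]  |A|=80.0277
6. ⊥bis P4·P5 via (7.81,21.775): [(0, 13.3642) (4.0968, 17.7762) (4.0703, 34) (0, 34)]  |A|=75.2889
7. ⊥bis P4·P6 via (2.85,30.215): [(0, 32.6579) (0, 13.3642) (4.0968, 17.7762) (4.0782, 29.1622)]  |A|=62.7064
8. canonical 4-gon: [(0, 32.6579) (0, 13.3642) (4.0968, 17.7762) (4.0782, 29.1622)]
9. shoelace: 62.7064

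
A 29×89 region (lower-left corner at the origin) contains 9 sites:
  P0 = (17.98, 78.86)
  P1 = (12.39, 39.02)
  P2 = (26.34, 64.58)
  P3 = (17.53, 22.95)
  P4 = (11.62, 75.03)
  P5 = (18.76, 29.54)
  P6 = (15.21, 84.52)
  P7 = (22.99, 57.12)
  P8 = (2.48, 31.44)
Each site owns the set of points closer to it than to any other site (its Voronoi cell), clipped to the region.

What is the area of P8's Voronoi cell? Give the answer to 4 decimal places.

1. box [0,29]×[0,89]: [(0, 0) (29, 0) (29, 89) (0, 89)]
2. ⊥bis P8·P0 via (10.23,55.15): [(0, 58.4938) (0, 0) (29, 0) (29, 49.0147)]  |A|=1558.8741
3. ⊥bis P8·P1 via (7.435,35.23): [(0, 44.9504) (0, 0) (29, 0) (29, 7.0362)]  |A|=753.8058
4. ⊥bis P8·P2 via (14.41,48.01): [(0, 44.9504) (0, 0) (29, 0) (29, 7.0362)]  |A|=753.8058
5. ⊥bis P8·P3 via (10.005,27.195): [(11.5228, 29.8856) (0, 44.9504) (0, 9.4594)]  |A|=204.4786
6. ⊥bis P8·P4 via (7.05,53.235): [(11.5228, 29.8856) (0, 44.9504) (0, 9.4594)]  |A|=204.4786
7. ⊥bis P8·P5 via (10.62,30.49): [(10.2956, 27.7101) (10.6783, 30.9897) (0, 44.9504) (0, 9.4594)]  |A|=202.8824
8. ⊥bis P8·P6 via (8.845,57.98): [(10.2956, 27.7101) (10.6783, 30.9897) (0, 44.9504) (0, 9.4594)]  |A|=202.8824
9. ⊥bis P8·P7 via (12.735,44.28): [(10.2956, 27.7101) (10.6783, 30.9897) (0, 44.9504) (0, 9.4594)]  |A|=202.8824
10. canonical 4-gon: [(10.2956, 27.7101) (10.6783, 30.9897) (0, 44.9504) (0, 9.4594)]
11. shoelace: 202.8824

Area of P8's cell: 202.8824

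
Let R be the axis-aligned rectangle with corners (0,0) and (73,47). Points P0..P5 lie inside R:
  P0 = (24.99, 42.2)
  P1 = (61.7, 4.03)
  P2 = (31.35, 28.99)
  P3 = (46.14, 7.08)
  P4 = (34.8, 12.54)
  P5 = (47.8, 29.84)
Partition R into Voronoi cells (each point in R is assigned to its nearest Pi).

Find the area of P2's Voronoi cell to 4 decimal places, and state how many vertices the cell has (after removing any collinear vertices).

1. box [0,73]×[0,47]: [(0, 0) (73, 0) (73, 47) (0, 47)]
2. ⊥bis P2·P0 via (28.17,35.595): [(0, 22.0325) (0, 0) (73, 0) (73, 47) (51.8587, 47)]  |A|=2783.608
3. ⊥bis P2·P1 via (46.525,16.51): [(0, 22.0325) (0, 0) (32.9471, 0) (71.6001, 47) (51.8587, 47)]  |A|=1809.4678
4. ⊥bis P2·P3 via (38.745,18.035): [(0, 22.0325) (0, 0) (12.0278, 0) (59.0534, 31.7439) (71.6001, 47) (51.8587, 47)]  |A|=1477.4386
5. ⊥bis P2·P4 via (33.075,20.765): [(0, 22.0325) (0, 13.8283) (47.1677, 23.7206) (59.0534, 31.7439) (71.6001, 47) (51.8587, 47)]  |A|=1008.6603
6. ⊥bis P2·P5 via (39.575,29.415): [(38.9866, 40.8027) (0, 22.0325) (0, 13.8283) (39.9475, 22.2063)]  |A|=535.3897
7. canonical 4-gon: [(38.9866, 40.8027) (0, 22.0325) (0, 13.8283) (39.9475, 22.2063)]
8. shoelace: 535.3897

Area of P2's cell: 535.3897 (4 vertices)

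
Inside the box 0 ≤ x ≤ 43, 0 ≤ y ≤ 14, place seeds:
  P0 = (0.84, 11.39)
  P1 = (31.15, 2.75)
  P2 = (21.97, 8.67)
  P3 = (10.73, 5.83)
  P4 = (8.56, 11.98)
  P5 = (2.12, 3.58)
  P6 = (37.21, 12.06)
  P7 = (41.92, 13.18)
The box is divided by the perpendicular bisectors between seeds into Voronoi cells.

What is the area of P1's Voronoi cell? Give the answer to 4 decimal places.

1. box [0,43]×[0,14]: [(0, 0) (43, 0) (43, 14) (0, 14)]
2. ⊥bis P1·P0 via (15.995,7.07): [(13.9797, 0) (43, 0) (43, 14) (17.9704, 14)]  |A|=378.3494
3. ⊥bis P1·P2 via (26.56,5.71): [(22.8777, 0) (43, 0) (43, 14) (31.9061, 14)]  |A|=218.5135
4. ⊥bis P1·P3 via (20.94,4.29): [(22.8777, 0) (43, 0) (43, 14) (31.9061, 14)]  |A|=218.5135
5. ⊥bis P1·P4 via (19.855,7.365): [(22.8777, 0) (43, 0) (43, 14) (31.9061, 14)]  |A|=218.5135
6. ⊥bis P1·P5 via (16.635,3.165): [(22.8777, 0) (43, 0) (43, 14) (31.9061, 14)]  |A|=218.5135
7. ⊥bis P1·P6 via (34.18,7.405): [(29.5828, 10.3974) (22.8777, 0) (43, 0) (43, 1.6639)]  |A|=115.7722
8. ⊥bis P1·P7 via (36.535,7.965): [(42.0183, 2.3029) (29.5828, 10.3974) (22.8777, 0) (43, 0) (43, 1.2893)]  |A|=115.5883
9. canonical 5-gon: [(42.0183, 2.3029) (29.5828, 10.3974) (22.8777, 0) (43, 0) (43, 1.2893)]
10. shoelace: 115.5883

Area of P1's cell: 115.5883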